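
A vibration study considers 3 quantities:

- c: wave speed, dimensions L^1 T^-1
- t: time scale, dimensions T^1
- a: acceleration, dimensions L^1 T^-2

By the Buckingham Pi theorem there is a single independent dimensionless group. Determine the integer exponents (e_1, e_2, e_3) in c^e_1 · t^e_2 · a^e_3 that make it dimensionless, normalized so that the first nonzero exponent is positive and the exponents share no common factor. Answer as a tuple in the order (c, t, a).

L: e_1·(1) + e_2·(0) + e_3·(1) = 0
T: e_1·(-1) + e_2·(1) + e_3·(-2) = 0
Solving this homogeneous linear system for the smallest-integer solution (first nonzero entry positive) gives (1, -1, -1).

(1, -1, -1)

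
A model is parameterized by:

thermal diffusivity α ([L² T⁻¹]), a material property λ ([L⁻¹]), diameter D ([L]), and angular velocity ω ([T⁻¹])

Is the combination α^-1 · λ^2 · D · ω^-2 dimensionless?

no

Sum the exponent of each base dimension across the product:
  L: −[α]_L + 2·[λ]_L + [D]_L − 2·[ω]_L = −(2) + 2·(-1) + (1) − 2·(0) = -3
  T: −[α]_T + 2·[λ]_T + [D]_T − 2·[ω]_T = −(-1) + 2·(0) + (0) − 2·(-1) = 3
Net dimensions [L⁻³ T³] ≠ [1] — not dimensionless.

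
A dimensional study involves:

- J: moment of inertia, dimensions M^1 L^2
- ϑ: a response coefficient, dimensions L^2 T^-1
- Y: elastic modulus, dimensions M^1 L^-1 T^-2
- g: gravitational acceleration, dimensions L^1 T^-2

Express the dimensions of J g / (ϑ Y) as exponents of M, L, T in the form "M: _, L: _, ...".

Collect each base-dimension exponent across the product:
  M: (1) − (0) − (1) + (0) = 0
  L: (2) − (2) − (-1) + (1) = 2
  T: (0) − (-1) − (-2) + (-2) = 1
So the dimensions are [L² T].

M: 0, L: 2, T: 1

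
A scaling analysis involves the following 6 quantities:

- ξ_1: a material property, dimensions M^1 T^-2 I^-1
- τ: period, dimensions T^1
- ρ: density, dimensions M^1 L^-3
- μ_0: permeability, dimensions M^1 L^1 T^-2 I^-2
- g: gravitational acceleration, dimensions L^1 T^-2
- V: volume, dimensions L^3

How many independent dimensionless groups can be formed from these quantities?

There are 6 variables and 4 base dimensions (M, L, T, I).
The dimension matrix has rank 4.
Independent dimensionless groups: 6 − 4 = 2.

2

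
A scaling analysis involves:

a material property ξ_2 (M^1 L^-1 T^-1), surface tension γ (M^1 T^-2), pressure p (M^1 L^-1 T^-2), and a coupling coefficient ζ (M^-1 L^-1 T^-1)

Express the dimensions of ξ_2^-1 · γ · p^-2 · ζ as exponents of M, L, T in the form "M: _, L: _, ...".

Collect each base-dimension exponent across the product:
  M: −(1) + (1) − 2·(1) + (-1) = -3
  L: −(-1) + (0) − 2·(-1) + (-1) = 2
  T: −(-1) + (-2) − 2·(-2) + (-1) = 2
So the dimensions are [M⁻³ L² T²].

M: -3, L: 2, T: 2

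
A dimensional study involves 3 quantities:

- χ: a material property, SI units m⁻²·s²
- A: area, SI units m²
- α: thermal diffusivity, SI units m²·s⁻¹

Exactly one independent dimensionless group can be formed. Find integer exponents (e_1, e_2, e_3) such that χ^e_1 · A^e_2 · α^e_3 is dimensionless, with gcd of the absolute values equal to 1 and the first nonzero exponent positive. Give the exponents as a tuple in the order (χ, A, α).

L: e_1·(-2) + e_2·(2) + e_3·(2) = 0
T: e_1·(2) + e_2·(0) + e_3·(-1) = 0
Solving this homogeneous linear system for the smallest-integer solution (first nonzero entry positive) gives (1, -1, 2).

(1, -1, 2)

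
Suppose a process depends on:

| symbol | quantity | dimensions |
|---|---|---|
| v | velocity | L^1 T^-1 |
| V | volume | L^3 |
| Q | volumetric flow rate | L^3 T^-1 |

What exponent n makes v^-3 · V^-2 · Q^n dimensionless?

3

Balance the L exponent: (3)·n from Q, plus −3·(1) − 2·(3) = -9 from the rest, must sum to zero.
3n − 9 = 0, so n = 3.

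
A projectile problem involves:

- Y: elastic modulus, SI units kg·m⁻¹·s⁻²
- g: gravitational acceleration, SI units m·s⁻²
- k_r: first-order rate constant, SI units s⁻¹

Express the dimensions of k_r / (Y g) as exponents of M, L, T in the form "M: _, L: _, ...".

M: -1, L: 0, T: 3

Collect each base-dimension exponent across the product:
  M: −(1) − (0) + (0) = -1
  L: −(-1) − (1) + (0) = 0
  T: −(-2) − (-2) + (-1) = 3
So the dimensions are [M⁻¹ T³].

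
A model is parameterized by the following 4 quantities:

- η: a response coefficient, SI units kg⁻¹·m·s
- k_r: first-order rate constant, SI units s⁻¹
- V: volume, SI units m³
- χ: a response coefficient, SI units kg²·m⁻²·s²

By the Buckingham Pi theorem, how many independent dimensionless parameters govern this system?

There are 4 variables and 3 base dimensions (M, L, T).
The dimension matrix has rank 3.
Independent dimensionless groups: 4 − 3 = 1.

1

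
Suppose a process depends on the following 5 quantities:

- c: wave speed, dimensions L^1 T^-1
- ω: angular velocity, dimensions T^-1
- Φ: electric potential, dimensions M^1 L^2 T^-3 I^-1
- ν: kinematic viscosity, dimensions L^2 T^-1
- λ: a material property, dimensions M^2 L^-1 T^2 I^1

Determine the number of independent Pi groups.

There are 5 variables and 4 base dimensions (M, L, T, I).
The dimension matrix has rank 4.
Independent dimensionless groups: 5 − 4 = 1.

1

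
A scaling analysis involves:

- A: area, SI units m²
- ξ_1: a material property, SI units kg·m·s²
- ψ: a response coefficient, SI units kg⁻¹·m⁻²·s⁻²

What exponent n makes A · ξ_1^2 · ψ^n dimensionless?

Balance the M exponent: (-1)·n from ψ, plus (0) + 2·(1) = 2 from the rest, must sum to zero.
−n + 2 = 0, so n = 2.

2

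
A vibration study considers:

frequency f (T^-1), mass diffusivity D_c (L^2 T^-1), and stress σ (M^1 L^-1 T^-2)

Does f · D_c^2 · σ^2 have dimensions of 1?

Sum the exponent of each base dimension across the product:
  M: [f]_M + 2·[D_c]_M + 2·[σ]_M = (0) + 2·(0) + 2·(1) = 2
  L: [f]_L + 2·[D_c]_L + 2·[σ]_L = (0) + 2·(2) + 2·(-1) = 2
  T: [f]_T + 2·[D_c]_T + 2·[σ]_T = (-1) + 2·(-1) + 2·(-2) = -7
Net dimensions [M² L² T⁻⁷] ≠ [1] — not dimensionless.

no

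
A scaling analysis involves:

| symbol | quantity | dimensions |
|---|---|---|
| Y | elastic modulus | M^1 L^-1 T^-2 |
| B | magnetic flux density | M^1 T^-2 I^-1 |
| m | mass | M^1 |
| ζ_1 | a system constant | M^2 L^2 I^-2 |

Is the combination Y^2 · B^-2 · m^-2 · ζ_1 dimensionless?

Sum the exponent of each base dimension across the product:
  M: 2·[Y]_M − 2·[B]_M − 2·[m]_M + [ζ_1]_M = 2·(1) − 2·(1) − 2·(1) + (2) = 0
  L: 2·[Y]_L − 2·[B]_L − 2·[m]_L + [ζ_1]_L = 2·(-1) − 2·(0) − 2·(0) + (2) = 0
  T: 2·[Y]_T − 2·[B]_T − 2·[m]_T + [ζ_1]_T = 2·(-2) − 2·(-2) − 2·(0) + (0) = 0
  I: 2·[Y]_I − 2·[B]_I − 2·[m]_I + [ζ_1]_I = 2·(0) − 2·(-1) − 2·(0) + (-2) = 0
All base exponents vanish — dimensionless.

yes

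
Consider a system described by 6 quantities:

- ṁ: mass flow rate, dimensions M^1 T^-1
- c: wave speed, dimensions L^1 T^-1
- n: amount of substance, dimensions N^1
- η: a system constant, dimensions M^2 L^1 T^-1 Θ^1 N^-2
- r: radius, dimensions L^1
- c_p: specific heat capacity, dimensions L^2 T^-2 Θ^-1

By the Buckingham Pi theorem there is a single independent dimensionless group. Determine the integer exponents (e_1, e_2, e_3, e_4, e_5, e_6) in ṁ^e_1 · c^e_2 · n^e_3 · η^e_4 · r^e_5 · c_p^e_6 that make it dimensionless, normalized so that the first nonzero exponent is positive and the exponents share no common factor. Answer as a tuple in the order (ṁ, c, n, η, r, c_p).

(2, 1, -2, -1, 2, -1)

M: e_1·(1) + e_2·(0) + e_3·(0) + e_4·(2) + e_5·(0) + e_6·(0) = 0
L: e_1·(0) + e_2·(1) + e_3·(0) + e_4·(1) + e_5·(1) + e_6·(2) = 0
T: e_1·(-1) + e_2·(-1) + e_3·(0) + e_4·(-1) + e_5·(0) + e_6·(-2) = 0
Θ: e_1·(0) + e_2·(0) + e_3·(0) + e_4·(1) + e_5·(0) + e_6·(-1) = 0
N: e_1·(0) + e_2·(0) + e_3·(1) + e_4·(-2) + e_5·(0) + e_6·(0) = 0
Solving this homogeneous linear system for the smallest-integer solution (first nonzero entry positive) gives (2, 1, -2, -1, 2, -1).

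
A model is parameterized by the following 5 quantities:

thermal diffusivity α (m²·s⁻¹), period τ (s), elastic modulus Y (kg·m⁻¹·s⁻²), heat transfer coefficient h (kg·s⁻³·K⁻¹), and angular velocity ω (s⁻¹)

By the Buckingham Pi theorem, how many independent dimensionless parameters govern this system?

There are 5 variables and 4 base dimensions (M, L, T, Θ).
The dimension matrix has rank 4.
Independent dimensionless groups: 5 − 4 = 1.

1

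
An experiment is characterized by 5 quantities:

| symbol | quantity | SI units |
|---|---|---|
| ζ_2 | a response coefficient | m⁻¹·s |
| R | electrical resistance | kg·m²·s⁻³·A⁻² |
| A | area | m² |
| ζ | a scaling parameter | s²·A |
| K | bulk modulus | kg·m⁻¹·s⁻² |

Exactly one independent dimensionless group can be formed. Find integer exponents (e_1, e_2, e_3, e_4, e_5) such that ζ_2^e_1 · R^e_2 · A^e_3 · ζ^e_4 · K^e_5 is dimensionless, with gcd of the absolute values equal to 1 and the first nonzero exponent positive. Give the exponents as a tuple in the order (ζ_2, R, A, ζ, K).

(3, -1, 3, -2, 1)

M: e_1·(0) + e_2·(1) + e_3·(0) + e_4·(0) + e_5·(1) = 0
L: e_1·(-1) + e_2·(2) + e_3·(2) + e_4·(0) + e_5·(-1) = 0
T: e_1·(1) + e_2·(-3) + e_3·(0) + e_4·(2) + e_5·(-2) = 0
I: e_1·(0) + e_2·(-2) + e_3·(0) + e_4·(1) + e_5·(0) = 0
Solving this homogeneous linear system for the smallest-integer solution (first nonzero entry positive) gives (3, -1, 3, -2, 1).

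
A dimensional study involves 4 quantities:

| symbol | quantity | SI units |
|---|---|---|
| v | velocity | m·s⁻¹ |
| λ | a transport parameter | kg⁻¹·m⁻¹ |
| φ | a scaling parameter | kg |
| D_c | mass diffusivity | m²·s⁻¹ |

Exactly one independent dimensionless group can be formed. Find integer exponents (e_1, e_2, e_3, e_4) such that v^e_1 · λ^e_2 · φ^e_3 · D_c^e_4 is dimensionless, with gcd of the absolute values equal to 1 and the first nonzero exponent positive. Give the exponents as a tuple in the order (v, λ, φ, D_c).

M: e_1·(0) + e_2·(-1) + e_3·(1) + e_4·(0) = 0
L: e_1·(1) + e_2·(-1) + e_3·(0) + e_4·(2) = 0
T: e_1·(-1) + e_2·(0) + e_3·(0) + e_4·(-1) = 0
Solving this homogeneous linear system for the smallest-integer solution (first nonzero entry positive) gives (1, -1, -1, -1).

(1, -1, -1, -1)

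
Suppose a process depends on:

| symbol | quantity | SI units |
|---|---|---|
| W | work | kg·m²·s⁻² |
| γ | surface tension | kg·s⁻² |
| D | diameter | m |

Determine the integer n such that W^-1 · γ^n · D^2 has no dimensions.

Balance the M exponent: (1)·n from γ, plus −(1) + 2·(0) = -1 from the rest, must sum to zero.
n − 1 = 0, so n = 1.

1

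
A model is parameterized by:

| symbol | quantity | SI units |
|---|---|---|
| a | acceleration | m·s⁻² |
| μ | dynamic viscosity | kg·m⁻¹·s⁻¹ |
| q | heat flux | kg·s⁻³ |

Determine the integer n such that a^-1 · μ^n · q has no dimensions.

Balance the M exponent: (1)·n from μ, plus −(0) + (1) = 1 from the rest, must sum to zero.
n + 1 = 0, so n = -1.

-1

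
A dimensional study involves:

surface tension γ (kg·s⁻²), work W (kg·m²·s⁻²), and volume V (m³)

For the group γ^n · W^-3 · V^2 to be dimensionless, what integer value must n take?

3

Balance the M exponent: (1)·n from γ, plus −3·(1) + 2·(0) = -3 from the rest, must sum to zero.
n − 3 = 0, so n = 3.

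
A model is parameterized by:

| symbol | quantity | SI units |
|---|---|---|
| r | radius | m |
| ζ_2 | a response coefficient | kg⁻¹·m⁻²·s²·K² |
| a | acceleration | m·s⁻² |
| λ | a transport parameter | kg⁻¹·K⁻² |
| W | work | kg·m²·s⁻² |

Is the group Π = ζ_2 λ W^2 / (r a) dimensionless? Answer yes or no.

Sum the exponent of each base dimension across the product:
  M: −[r]_M + [ζ_2]_M − [a]_M + [λ]_M + 2·[W]_M = −(0) + (-1) − (0) + (-1) + 2·(1) = 0
  L: −[r]_L + [ζ_2]_L − [a]_L + [λ]_L + 2·[W]_L = −(1) + (-2) − (1) + (0) + 2·(2) = 0
  T: −[r]_T + [ζ_2]_T − [a]_T + [λ]_T + 2·[W]_T = −(0) + (2) − (-2) + (0) + 2·(-2) = 0
  Θ: −[r]_Θ + [ζ_2]_Θ − [a]_Θ + [λ]_Θ + 2·[W]_Θ = −(0) + (2) − (0) + (-2) + 2·(0) = 0
All base exponents vanish — dimensionless.

yes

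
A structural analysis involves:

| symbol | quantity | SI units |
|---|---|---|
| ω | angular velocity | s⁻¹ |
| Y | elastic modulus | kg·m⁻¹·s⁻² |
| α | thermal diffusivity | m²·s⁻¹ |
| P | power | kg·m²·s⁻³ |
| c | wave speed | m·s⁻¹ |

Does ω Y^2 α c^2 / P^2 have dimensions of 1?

Sum the exponent of each base dimension across the product:
  M: [ω]_M + 2·[Y]_M + [α]_M − 2·[P]_M + 2·[c]_M = (0) + 2·(1) + (0) − 2·(1) + 2·(0) = 0
  L: [ω]_L + 2·[Y]_L + [α]_L − 2·[P]_L + 2·[c]_L = (0) + 2·(-1) + (2) − 2·(2) + 2·(1) = -2
  T: [ω]_T + 2·[Y]_T + [α]_T − 2·[P]_T + 2·[c]_T = (-1) + 2·(-2) + (-1) − 2·(-3) + 2·(-1) = -2
Net dimensions [L⁻² T⁻²] ≠ [1] — not dimensionless.

no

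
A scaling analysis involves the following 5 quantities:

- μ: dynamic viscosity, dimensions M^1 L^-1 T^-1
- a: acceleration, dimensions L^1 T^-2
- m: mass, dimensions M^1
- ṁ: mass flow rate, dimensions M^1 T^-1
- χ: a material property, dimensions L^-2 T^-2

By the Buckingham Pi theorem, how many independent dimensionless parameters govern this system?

There are 5 variables and 3 base dimensions (M, L, T).
The dimension matrix has rank 3.
Independent dimensionless groups: 5 − 3 = 2.

2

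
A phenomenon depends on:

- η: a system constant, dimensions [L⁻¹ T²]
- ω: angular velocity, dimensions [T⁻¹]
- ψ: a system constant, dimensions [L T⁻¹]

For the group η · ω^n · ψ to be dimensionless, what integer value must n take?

Balance the T exponent: (-1)·n from ω, plus (2) + (-1) = 1 from the rest, must sum to zero.
−n + 1 = 0, so n = 1.

1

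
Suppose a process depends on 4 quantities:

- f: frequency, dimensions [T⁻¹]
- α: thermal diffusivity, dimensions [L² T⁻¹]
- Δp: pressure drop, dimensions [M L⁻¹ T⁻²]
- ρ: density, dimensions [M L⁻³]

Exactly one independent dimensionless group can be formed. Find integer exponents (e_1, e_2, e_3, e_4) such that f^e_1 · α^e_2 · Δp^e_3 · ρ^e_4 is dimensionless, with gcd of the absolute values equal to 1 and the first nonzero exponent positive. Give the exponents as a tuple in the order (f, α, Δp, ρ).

M: e_1·(0) + e_2·(0) + e_3·(1) + e_4·(1) = 0
L: e_1·(0) + e_2·(2) + e_3·(-1) + e_4·(-3) = 0
T: e_1·(-1) + e_2·(-1) + e_3·(-2) + e_4·(0) = 0
Solving this homogeneous linear system for the smallest-integer solution (first nonzero entry positive) gives (1, 1, -1, 1).

(1, 1, -1, 1)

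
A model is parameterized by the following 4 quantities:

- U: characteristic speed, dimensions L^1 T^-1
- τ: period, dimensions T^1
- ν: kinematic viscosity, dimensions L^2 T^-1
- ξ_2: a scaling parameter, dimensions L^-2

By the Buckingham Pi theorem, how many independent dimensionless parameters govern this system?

2

There are 4 variables and 2 base dimensions (L, T).
The dimension matrix has rank 2.
Independent dimensionless groups: 4 − 2 = 2.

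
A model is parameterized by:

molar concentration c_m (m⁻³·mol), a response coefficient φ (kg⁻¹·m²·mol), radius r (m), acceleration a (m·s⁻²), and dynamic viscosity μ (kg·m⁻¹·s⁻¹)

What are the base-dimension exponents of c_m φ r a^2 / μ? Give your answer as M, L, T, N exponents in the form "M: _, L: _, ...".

M: -2, L: 3, T: -3, N: 2

Collect each base-dimension exponent across the product:
  M: (0) + (-1) + (0) + 2·(0) − (1) = -2
  L: (-3) + (2) + (1) + 2·(1) − (-1) = 3
  T: (0) + (0) + (0) + 2·(-2) − (-1) = -3
  N: (1) + (1) + (0) + 2·(0) − (0) = 2
So the dimensions are [M⁻² L³ T⁻³ N²].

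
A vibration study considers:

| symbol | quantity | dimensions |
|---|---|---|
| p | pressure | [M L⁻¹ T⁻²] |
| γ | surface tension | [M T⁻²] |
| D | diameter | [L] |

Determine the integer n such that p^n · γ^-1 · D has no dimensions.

1

Balance the M exponent: (1)·n from p, plus −(1) + (0) = -1 from the rest, must sum to zero.
n − 1 = 0, so n = 1.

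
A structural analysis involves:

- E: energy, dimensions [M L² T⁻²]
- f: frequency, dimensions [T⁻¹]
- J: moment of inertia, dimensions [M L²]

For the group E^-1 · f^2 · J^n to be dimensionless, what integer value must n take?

1

Balance the M exponent: (1)·n from J, plus −(1) + 2·(0) = -1 from the rest, must sum to zero.
n − 1 = 0, so n = 1.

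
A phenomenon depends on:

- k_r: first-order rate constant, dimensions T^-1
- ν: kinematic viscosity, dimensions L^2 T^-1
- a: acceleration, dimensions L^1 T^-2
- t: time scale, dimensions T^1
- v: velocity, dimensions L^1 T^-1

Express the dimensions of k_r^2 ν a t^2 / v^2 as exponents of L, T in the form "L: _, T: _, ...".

L: 1, T: -1

Collect each base-dimension exponent across the product:
  L: 2·(0) + (2) + (1) + 2·(0) − 2·(1) = 1
  T: 2·(-1) + (-1) + (-2) + 2·(1) − 2·(-1) = -1
So the dimensions are [L T⁻¹].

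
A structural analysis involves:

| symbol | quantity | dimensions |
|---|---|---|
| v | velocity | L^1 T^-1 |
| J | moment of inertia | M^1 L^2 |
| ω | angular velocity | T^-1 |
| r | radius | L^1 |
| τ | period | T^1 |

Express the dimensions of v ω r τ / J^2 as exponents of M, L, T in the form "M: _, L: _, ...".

Collect each base-dimension exponent across the product:
  M: (0) − 2·(1) + (0) + (0) + (0) = -2
  L: (1) − 2·(2) + (0) + (1) + (0) = -2
  T: (-1) − 2·(0) + (-1) + (0) + (1) = -1
So the dimensions are [M⁻² L⁻² T⁻¹].

M: -2, L: -2, T: -1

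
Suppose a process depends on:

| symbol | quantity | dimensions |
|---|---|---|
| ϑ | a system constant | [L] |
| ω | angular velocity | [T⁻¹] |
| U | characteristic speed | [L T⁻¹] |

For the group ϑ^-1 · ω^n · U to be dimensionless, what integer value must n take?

-1

Balance the T exponent: (-1)·n from ω, plus −(0) + (-1) = -1 from the rest, must sum to zero.
−n − 1 = 0, so n = -1.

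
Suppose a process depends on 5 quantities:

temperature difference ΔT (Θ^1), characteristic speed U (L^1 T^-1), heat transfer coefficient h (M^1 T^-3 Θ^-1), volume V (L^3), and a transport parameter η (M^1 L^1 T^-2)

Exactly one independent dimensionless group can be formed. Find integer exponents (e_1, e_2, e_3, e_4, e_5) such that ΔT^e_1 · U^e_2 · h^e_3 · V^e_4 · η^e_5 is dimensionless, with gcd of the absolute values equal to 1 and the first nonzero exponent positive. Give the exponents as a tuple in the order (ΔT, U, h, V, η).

M: e_1·(0) + e_2·(0) + e_3·(1) + e_4·(0) + e_5·(1) = 0
L: e_1·(0) + e_2·(1) + e_3·(0) + e_4·(3) + e_5·(1) = 0
T: e_1·(0) + e_2·(-1) + e_3·(-3) + e_4·(0) + e_5·(-2) = 0
Θ: e_1·(1) + e_2·(0) + e_3·(-1) + e_4·(0) + e_5·(0) = 0
Solving this homogeneous linear system for the smallest-integer solution (first nonzero entry positive) gives (3, -3, 3, 2, -3).

(3, -3, 3, 2, -3)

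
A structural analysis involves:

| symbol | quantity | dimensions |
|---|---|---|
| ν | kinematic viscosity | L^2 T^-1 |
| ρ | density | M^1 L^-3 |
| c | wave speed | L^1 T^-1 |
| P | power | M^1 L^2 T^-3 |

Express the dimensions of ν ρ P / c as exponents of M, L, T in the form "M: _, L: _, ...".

M: 2, L: 0, T: -3

Collect each base-dimension exponent across the product:
  M: (0) + (1) − (0) + (1) = 2
  L: (2) + (-3) − (1) + (2) = 0
  T: (-1) + (0) − (-1) + (-3) = -3
So the dimensions are [M² T⁻³].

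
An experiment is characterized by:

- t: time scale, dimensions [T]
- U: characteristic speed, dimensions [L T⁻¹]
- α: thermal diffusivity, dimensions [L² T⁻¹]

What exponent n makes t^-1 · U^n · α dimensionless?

-2

Balance the L exponent: (1)·n from U, plus −(0) + (2) = 2 from the rest, must sum to zero.
n + 2 = 0, so n = -2.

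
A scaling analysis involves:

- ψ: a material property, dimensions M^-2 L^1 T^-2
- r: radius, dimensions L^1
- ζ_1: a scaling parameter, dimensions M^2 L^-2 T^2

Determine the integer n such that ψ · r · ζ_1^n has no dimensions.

1

Balance the M exponent: (2)·n from ζ_1, plus (-2) + (0) = -2 from the rest, must sum to zero.
2n − 2 = 0, so n = 1.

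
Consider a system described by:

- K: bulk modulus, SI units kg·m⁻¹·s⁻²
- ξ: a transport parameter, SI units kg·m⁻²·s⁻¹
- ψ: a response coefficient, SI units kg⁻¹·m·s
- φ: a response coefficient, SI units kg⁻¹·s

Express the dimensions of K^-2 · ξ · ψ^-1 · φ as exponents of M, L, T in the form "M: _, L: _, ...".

M: -1, L: -1, T: 3

Collect each base-dimension exponent across the product:
  M: −2·(1) + (1) − (-1) + (-1) = -1
  L: −2·(-1) + (-2) − (1) + (0) = -1
  T: −2·(-2) + (-1) − (1) + (1) = 3
So the dimensions are [M⁻¹ L⁻¹ T³].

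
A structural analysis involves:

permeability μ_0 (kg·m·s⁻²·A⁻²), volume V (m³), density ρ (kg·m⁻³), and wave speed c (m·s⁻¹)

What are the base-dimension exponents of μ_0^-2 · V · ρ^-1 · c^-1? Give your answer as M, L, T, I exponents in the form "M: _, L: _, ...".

M: -3, L: 3, T: 5, I: 4

Collect each base-dimension exponent across the product:
  M: −2·(1) + (0) − (1) − (0) = -3
  L: −2·(1) + (3) − (-3) − (1) = 3
  T: −2·(-2) + (0) − (0) − (-1) = 5
  I: −2·(-2) + (0) − (0) − (0) = 4
So the dimensions are [M⁻³ L³ T⁵ I⁴].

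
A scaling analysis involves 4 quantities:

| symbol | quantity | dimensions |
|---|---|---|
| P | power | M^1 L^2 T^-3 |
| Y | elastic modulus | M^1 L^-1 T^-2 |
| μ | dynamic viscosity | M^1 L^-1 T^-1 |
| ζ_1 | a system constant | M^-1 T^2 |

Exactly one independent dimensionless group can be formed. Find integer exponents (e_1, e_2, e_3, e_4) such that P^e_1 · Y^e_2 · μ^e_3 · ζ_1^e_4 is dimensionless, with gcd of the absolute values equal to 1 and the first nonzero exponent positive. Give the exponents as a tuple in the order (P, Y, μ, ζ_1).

(1, 1, 1, 3)

M: e_1·(1) + e_2·(1) + e_3·(1) + e_4·(-1) = 0
L: e_1·(2) + e_2·(-1) + e_3·(-1) + e_4·(0) = 0
T: e_1·(-3) + e_2·(-2) + e_3·(-1) + e_4·(2) = 0
Solving this homogeneous linear system for the smallest-integer solution (first nonzero entry positive) gives (1, 1, 1, 3).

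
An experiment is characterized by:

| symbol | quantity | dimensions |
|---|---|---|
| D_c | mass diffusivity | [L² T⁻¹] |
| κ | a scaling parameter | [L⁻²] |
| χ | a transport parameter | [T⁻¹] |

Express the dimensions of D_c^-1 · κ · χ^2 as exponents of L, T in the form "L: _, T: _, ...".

L: -4, T: -1

Collect each base-dimension exponent across the product:
  L: −(2) + (-2) + 2·(0) = -4
  T: −(-1) + (0) + 2·(-1) = -1
So the dimensions are [L⁻⁴ T⁻¹].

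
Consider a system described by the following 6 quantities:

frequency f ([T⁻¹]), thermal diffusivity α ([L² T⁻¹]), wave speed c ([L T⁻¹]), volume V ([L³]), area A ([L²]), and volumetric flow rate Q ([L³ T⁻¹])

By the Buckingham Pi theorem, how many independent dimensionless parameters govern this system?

There are 6 variables and 2 base dimensions (L, T).
The dimension matrix has rank 2.
Independent dimensionless groups: 6 − 2 = 4.

4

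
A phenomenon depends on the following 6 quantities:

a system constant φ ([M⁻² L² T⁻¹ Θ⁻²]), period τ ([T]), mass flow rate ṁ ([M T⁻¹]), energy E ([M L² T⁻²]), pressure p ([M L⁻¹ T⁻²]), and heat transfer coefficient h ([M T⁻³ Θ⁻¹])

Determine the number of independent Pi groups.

2

There are 6 variables and 4 base dimensions (M, L, T, Θ).
The dimension matrix has rank 4.
Independent dimensionless groups: 6 − 4 = 2.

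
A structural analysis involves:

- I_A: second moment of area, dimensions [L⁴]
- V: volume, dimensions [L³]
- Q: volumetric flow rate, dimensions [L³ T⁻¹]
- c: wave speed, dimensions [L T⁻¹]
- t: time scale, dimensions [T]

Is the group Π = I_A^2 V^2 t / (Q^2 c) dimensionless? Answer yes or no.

no

Sum the exponent of each base dimension across the product:
  L: 2·[I_A]_L + 2·[V]_L − 2·[Q]_L − [c]_L + [t]_L = 2·(4) + 2·(3) − 2·(3) − (1) + (0) = 7
  T: 2·[I_A]_T + 2·[V]_T − 2·[Q]_T − [c]_T + [t]_T = 2·(0) + 2·(0) − 2·(-1) − (-1) + (1) = 4
Net dimensions [L⁷ T⁴] ≠ [1] — not dimensionless.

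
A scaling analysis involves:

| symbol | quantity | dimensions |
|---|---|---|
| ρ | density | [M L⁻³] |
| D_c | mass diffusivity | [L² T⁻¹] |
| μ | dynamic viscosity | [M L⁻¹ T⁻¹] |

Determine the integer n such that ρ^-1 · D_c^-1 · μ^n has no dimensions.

1

Balance the M exponent: (1)·n from μ, plus −(1) − (0) = -1 from the rest, must sum to zero.
n − 1 = 0, so n = 1.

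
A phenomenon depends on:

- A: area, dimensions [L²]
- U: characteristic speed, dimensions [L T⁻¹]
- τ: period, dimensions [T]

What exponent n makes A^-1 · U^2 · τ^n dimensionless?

Balance the T exponent: (1)·n from τ, plus −(0) + 2·(-1) = -2 from the rest, must sum to zero.
n − 2 = 0, so n = 2.

2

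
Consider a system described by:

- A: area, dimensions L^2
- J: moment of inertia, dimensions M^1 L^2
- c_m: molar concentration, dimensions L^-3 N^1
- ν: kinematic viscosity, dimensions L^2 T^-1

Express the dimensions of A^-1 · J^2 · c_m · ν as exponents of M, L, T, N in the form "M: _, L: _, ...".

M: 2, L: 1, T: -1, N: 1

Collect each base-dimension exponent across the product:
  M: −(0) + 2·(1) + (0) + (0) = 2
  L: −(2) + 2·(2) + (-3) + (2) = 1
  T: −(0) + 2·(0) + (0) + (-1) = -1
  N: −(0) + 2·(0) + (1) + (0) = 1
So the dimensions are [M² L T⁻¹ N].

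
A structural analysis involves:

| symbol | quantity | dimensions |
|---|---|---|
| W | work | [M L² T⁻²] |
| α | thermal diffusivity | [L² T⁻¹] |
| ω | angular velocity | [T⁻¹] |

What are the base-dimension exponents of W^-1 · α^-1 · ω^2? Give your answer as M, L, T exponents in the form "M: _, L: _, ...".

M: -1, L: -4, T: 1

Collect each base-dimension exponent across the product:
  M: −(1) − (0) + 2·(0) = -1
  L: −(2) − (2) + 2·(0) = -4
  T: −(-2) − (-1) + 2·(-1) = 1
So the dimensions are [M⁻¹ L⁻⁴ T].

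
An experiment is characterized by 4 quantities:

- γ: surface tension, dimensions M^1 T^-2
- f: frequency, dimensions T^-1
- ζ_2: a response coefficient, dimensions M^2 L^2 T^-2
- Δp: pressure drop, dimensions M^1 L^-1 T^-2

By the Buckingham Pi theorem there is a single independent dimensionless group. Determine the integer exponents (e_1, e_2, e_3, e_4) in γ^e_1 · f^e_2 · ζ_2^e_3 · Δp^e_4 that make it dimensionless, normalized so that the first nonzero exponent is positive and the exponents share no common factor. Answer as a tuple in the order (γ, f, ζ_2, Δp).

(4, -2, -1, -2)

M: e_1·(1) + e_2·(0) + e_3·(2) + e_4·(1) = 0
L: e_1·(0) + e_2·(0) + e_3·(2) + e_4·(-1) = 0
T: e_1·(-2) + e_2·(-1) + e_3·(-2) + e_4·(-2) = 0
Solving this homogeneous linear system for the smallest-integer solution (first nonzero entry positive) gives (4, -2, -1, -2).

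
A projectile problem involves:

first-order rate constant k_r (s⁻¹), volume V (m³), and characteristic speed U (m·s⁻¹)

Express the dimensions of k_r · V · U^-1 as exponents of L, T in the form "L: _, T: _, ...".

Collect each base-dimension exponent across the product:
  L: (0) + (3) − (1) = 2
  T: (-1) + (0) − (-1) = 0
So the dimensions are [L²].

L: 2, T: 0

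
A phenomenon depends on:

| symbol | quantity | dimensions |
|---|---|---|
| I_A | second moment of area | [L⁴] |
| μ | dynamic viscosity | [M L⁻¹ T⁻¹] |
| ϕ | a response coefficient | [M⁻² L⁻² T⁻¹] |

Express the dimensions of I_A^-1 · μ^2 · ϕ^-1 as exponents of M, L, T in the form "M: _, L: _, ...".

Collect each base-dimension exponent across the product:
  M: −(0) + 2·(1) − (-2) = 4
  L: −(4) + 2·(-1) − (-2) = -4
  T: −(0) + 2·(-1) − (-1) = -1
So the dimensions are [M⁴ L⁻⁴ T⁻¹].

M: 4, L: -4, T: -1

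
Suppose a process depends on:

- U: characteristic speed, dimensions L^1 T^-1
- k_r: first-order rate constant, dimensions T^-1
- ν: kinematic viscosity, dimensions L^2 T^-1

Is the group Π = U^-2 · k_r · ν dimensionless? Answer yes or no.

yes

Sum the exponent of each base dimension across the product:
  M: −2·[U]_M + [k_r]_M + [ν]_M = −2·(0) + (0) + (0) = 0
  L: −2·[U]_L + [k_r]_L + [ν]_L = −2·(1) + (0) + (2) = 0
  T: −2·[U]_T + [k_r]_T + [ν]_T = −2·(-1) + (-1) + (-1) = 0
  Θ: −2·[U]_Θ + [k_r]_Θ + [ν]_Θ = −2·(0) + (0) + (0) = 0
All base exponents vanish — dimensionless.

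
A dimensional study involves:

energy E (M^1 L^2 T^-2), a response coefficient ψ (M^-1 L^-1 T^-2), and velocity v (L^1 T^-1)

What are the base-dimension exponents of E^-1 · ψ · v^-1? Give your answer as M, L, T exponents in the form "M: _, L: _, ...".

M: -2, L: -4, T: 1

Collect each base-dimension exponent across the product:
  M: −(1) + (-1) − (0) = -2
  L: −(2) + (-1) − (1) = -4
  T: −(-2) + (-2) − (-1) = 1
So the dimensions are [M⁻² L⁻⁴ T].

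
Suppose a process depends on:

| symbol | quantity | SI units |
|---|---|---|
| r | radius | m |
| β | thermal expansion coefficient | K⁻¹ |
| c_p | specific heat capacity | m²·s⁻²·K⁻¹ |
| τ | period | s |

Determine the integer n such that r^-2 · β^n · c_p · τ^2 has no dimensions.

-1

Balance the Θ exponent: (-1)·n from β, plus −2·(0) + (-1) + 2·(0) = -1 from the rest, must sum to zero.
−n − 1 = 0, so n = -1.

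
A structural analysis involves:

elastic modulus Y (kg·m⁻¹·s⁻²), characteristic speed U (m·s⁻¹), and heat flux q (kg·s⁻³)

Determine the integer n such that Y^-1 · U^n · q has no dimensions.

Balance the L exponent: (1)·n from U, plus −(-1) + (0) = 1 from the rest, must sum to zero.
n + 1 = 0, so n = -1.

-1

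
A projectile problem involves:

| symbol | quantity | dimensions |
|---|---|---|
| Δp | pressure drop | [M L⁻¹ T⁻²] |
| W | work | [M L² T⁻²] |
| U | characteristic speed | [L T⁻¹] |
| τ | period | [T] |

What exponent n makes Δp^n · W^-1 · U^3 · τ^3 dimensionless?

1

Balance the M exponent: (1)·n from Δp, plus −(1) + 3·(0) + 3·(0) = -1 from the rest, must sum to zero.
n − 1 = 0, so n = 1.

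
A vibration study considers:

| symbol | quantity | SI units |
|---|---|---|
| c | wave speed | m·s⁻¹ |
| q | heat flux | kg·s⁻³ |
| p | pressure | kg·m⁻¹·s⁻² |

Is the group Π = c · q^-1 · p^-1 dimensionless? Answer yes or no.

no

Sum the exponent of each base dimension across the product:
  M: [c]_M − [q]_M − [p]_M = (0) − (1) − (1) = -2
  L: [c]_L − [q]_L − [p]_L = (1) − (0) − (-1) = 2
  T: [c]_T − [q]_T − [p]_T = (-1) − (-3) − (-2) = 4
Net dimensions [M⁻² L² T⁴] ≠ [1] — not dimensionless.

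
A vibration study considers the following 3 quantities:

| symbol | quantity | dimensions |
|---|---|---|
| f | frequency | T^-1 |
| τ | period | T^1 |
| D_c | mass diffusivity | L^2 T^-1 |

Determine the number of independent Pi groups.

1

There are 3 variables and 2 base dimensions (L, T).
The dimension matrix has rank 2.
Independent dimensionless groups: 3 − 2 = 1.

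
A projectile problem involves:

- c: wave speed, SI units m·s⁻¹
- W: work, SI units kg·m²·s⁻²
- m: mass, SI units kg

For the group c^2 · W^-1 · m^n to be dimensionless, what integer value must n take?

1

Balance the M exponent: (1)·n from m, plus 2·(0) − (1) = -1 from the rest, must sum to zero.
n − 1 = 0, so n = 1.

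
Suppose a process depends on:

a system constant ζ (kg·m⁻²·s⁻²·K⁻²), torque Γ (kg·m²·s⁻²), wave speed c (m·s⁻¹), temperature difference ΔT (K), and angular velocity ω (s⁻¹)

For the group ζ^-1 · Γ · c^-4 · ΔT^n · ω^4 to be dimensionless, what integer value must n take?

Balance the Θ exponent: (1)·n from ΔT, plus −(-2) + (0) − 4·(0) + 4·(0) = 2 from the rest, must sum to zero.
n + 2 = 0, so n = -2.

-2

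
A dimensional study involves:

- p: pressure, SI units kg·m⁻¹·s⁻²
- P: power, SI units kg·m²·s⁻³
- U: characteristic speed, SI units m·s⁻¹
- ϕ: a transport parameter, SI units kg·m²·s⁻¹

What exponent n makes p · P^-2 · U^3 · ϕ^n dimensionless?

Balance the M exponent: (1)·n from ϕ, plus (1) − 2·(1) + 3·(0) = -1 from the rest, must sum to zero.
n − 1 = 0, so n = 1.

1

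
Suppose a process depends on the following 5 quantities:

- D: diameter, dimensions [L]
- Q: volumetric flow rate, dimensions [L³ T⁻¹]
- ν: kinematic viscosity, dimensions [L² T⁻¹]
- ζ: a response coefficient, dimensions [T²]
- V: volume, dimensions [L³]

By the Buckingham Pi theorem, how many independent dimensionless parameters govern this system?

There are 5 variables and 2 base dimensions (L, T).
The dimension matrix has rank 2.
Independent dimensionless groups: 5 − 2 = 3.

3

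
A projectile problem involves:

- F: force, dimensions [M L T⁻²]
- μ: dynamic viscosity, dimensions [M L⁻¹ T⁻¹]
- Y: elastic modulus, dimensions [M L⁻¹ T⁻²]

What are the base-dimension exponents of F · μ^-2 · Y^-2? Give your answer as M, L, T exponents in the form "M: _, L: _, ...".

M: -3, L: 5, T: 4

Collect each base-dimension exponent across the product:
  M: (1) − 2·(1) − 2·(1) = -3
  L: (1) − 2·(-1) − 2·(-1) = 5
  T: (-2) − 2·(-1) − 2·(-2) = 4
So the dimensions are [M⁻³ L⁵ T⁴].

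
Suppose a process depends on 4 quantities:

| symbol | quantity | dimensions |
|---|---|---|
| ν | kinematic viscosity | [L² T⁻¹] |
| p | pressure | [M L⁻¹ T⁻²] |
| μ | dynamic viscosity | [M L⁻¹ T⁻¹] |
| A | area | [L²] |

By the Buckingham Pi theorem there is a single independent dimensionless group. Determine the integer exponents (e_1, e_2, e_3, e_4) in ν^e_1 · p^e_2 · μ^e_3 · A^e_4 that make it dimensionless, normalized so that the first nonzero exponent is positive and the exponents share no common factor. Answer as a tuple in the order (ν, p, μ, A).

M: e_1·(0) + e_2·(1) + e_3·(1) + e_4·(0) = 0
L: e_1·(2) + e_2·(-1) + e_3·(-1) + e_4·(2) = 0
T: e_1·(-1) + e_2·(-2) + e_3·(-1) + e_4·(0) = 0
Solving this homogeneous linear system for the smallest-integer solution (first nonzero entry positive) gives (1, -1, 1, -1).

(1, -1, 1, -1)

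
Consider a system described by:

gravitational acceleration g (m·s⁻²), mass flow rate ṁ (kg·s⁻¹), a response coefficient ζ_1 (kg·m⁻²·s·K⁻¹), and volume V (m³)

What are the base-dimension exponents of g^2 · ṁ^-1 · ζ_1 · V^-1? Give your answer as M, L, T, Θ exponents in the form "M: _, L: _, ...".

Collect each base-dimension exponent across the product:
  M: 2·(0) − (1) + (1) − (0) = 0
  L: 2·(1) − (0) + (-2) − (3) = -3
  T: 2·(-2) − (-1) + (1) − (0) = -2
  Θ: 2·(0) − (0) + (-1) − (0) = -1
So the dimensions are [L⁻³ T⁻² Θ⁻¹].

M: 0, L: -3, T: -2, Θ: -1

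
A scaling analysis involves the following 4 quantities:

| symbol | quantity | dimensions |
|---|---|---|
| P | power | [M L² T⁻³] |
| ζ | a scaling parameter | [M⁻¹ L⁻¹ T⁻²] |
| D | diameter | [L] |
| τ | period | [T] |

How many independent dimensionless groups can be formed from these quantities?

There are 4 variables and 3 base dimensions (M, L, T).
The dimension matrix has rank 3.
Independent dimensionless groups: 4 − 3 = 1.

1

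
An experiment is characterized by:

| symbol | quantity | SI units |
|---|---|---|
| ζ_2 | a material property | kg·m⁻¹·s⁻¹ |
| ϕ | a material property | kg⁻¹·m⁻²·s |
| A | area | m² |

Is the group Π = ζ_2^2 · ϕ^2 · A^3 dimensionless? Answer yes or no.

Sum the exponent of each base dimension across the product:
  M: 2·[ζ_2]_M + 2·[ϕ]_M + 3·[A]_M = 2·(1) + 2·(-1) + 3·(0) = 0
  L: 2·[ζ_2]_L + 2·[ϕ]_L + 3·[A]_L = 2·(-1) + 2·(-2) + 3·(2) = 0
  T: 2·[ζ_2]_T + 2·[ϕ]_T + 3·[A]_T = 2·(-1) + 2·(1) + 3·(0) = 0
All base exponents vanish — dimensionless.

yes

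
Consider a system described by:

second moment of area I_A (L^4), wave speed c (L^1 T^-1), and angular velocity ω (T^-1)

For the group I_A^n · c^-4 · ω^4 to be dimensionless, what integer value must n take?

Balance the L exponent: (4)·n from I_A, plus −4·(1) + 4·(0) = -4 from the rest, must sum to zero.
4n − 4 = 0, so n = 1.

1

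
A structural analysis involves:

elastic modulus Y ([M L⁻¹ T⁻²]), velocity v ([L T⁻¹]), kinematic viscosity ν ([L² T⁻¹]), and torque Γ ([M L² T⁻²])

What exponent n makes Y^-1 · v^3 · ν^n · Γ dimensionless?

-3

Balance the L exponent: (2)·n from ν, plus −(-1) + 3·(1) + (2) = 6 from the rest, must sum to zero.
2n + 6 = 0, so n = -3.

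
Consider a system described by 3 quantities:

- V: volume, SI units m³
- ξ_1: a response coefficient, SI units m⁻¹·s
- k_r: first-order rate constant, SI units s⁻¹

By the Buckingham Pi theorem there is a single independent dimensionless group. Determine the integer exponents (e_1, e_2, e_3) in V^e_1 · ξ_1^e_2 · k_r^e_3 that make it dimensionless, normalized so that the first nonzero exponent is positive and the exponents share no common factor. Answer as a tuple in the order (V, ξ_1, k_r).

L: e_1·(3) + e_2·(-1) + e_3·(0) = 0
T: e_1·(0) + e_2·(1) + e_3·(-1) = 0
Solving this homogeneous linear system for the smallest-integer solution (first nonzero entry positive) gives (1, 3, 3).

(1, 3, 3)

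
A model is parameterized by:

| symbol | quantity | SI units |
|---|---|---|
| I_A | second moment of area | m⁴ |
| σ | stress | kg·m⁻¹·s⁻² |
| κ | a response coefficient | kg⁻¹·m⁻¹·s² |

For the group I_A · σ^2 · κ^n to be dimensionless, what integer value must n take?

2

Balance the M exponent: (-1)·n from κ, plus (0) + 2·(1) = 2 from the rest, must sum to zero.
−n + 2 = 0, so n = 2.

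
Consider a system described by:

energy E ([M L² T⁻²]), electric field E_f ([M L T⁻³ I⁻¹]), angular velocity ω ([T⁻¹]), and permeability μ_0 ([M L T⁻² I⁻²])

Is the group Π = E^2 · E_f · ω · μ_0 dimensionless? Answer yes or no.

no

Sum the exponent of each base dimension across the product:
  M: 2·[E]_M + [E_f]_M + [ω]_M + [μ_0]_M = 2·(1) + (1) + (0) + (1) = 4
  L: 2·[E]_L + [E_f]_L + [ω]_L + [μ_0]_L = 2·(2) + (1) + (0) + (1) = 6
  T: 2·[E]_T + [E_f]_T + [ω]_T + [μ_0]_T = 2·(-2) + (-3) + (-1) + (-2) = -10
  I: 2·[E]_I + [E_f]_I + [ω]_I + [μ_0]_I = 2·(0) + (-1) + (0) + (-2) = -3
Net dimensions [M⁴ L⁶ T⁻¹⁰ I⁻³] ≠ [1] — not dimensionless.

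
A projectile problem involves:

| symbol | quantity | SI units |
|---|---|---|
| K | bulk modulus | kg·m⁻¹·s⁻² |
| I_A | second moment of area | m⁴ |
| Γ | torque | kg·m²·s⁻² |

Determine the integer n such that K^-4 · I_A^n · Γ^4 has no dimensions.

-3

Balance the L exponent: (4)·n from I_A, plus −4·(-1) + 4·(2) = 12 from the rest, must sum to zero.
4n + 12 = 0, so n = -3.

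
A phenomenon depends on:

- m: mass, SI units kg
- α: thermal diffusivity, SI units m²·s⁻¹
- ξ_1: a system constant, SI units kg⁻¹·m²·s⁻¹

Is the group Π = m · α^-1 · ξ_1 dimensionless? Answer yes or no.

yes

Sum the exponent of each base dimension across the product:
  M: [m]_M − [α]_M + [ξ_1]_M = (1) − (0) + (-1) = 0
  L: [m]_L − [α]_L + [ξ_1]_L = (0) − (2) + (2) = 0
  T: [m]_T − [α]_T + [ξ_1]_T = (0) − (-1) + (-1) = 0
All base exponents vanish — dimensionless.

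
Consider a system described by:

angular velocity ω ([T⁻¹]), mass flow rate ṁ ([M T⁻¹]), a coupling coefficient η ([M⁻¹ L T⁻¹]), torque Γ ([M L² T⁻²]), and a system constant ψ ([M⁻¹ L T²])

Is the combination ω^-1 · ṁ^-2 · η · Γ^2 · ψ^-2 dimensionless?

no

Sum the exponent of each base dimension across the product:
  M: −[ω]_M − 2·[ṁ]_M + [η]_M + 2·[Γ]_M − 2·[ψ]_M = −(0) − 2·(1) + (-1) + 2·(1) − 2·(-1) = 1
  L: −[ω]_L − 2·[ṁ]_L + [η]_L + 2·[Γ]_L − 2·[ψ]_L = −(0) − 2·(0) + (1) + 2·(2) − 2·(1) = 3
  T: −[ω]_T − 2·[ṁ]_T + [η]_T + 2·[Γ]_T − 2·[ψ]_T = −(-1) − 2·(-1) + (-1) + 2·(-2) − 2·(2) = -6
Net dimensions [M L³ T⁻⁶] ≠ [1] — not dimensionless.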